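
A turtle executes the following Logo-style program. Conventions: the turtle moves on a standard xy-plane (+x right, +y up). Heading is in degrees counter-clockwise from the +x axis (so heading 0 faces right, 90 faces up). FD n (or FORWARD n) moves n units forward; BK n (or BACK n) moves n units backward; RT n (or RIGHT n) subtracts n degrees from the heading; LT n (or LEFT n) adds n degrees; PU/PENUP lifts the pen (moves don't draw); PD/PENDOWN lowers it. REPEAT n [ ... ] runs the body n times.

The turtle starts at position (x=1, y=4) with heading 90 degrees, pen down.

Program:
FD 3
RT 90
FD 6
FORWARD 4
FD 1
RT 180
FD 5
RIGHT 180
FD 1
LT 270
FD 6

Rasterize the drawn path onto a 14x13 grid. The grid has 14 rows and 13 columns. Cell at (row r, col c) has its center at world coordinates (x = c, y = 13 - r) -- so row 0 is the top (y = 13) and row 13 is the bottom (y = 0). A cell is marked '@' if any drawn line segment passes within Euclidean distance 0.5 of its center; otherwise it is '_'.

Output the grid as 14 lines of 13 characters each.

Answer: _____________
_____________
_____________
_____________
_____________
_____________
_@@@@@@@@@@@@
_@______@____
_@______@____
_@______@____
________@____
________@____
________@____
_____________

Derivation:
Segment 0: (1,4) -> (1,7)
Segment 1: (1,7) -> (7,7)
Segment 2: (7,7) -> (11,7)
Segment 3: (11,7) -> (12,7)
Segment 4: (12,7) -> (7,7)
Segment 5: (7,7) -> (8,7)
Segment 6: (8,7) -> (8,1)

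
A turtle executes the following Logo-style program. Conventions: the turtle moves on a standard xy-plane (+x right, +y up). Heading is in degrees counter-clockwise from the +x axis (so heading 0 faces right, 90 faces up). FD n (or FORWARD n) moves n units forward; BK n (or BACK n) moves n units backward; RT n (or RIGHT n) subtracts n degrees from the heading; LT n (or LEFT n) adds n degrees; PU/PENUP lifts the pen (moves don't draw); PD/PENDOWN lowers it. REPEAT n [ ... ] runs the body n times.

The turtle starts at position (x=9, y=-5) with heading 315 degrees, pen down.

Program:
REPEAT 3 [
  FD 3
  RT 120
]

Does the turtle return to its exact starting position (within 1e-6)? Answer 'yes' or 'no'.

Executing turtle program step by step:
Start: pos=(9,-5), heading=315, pen down
REPEAT 3 [
  -- iteration 1/3 --
  FD 3: (9,-5) -> (11.121,-7.121) [heading=315, draw]
  RT 120: heading 315 -> 195
  -- iteration 2/3 --
  FD 3: (11.121,-7.121) -> (8.224,-7.898) [heading=195, draw]
  RT 120: heading 195 -> 75
  -- iteration 3/3 --
  FD 3: (8.224,-7.898) -> (9,-5) [heading=75, draw]
  RT 120: heading 75 -> 315
]
Final: pos=(9,-5), heading=315, 3 segment(s) drawn

Start position: (9, -5)
Final position: (9, -5)
Distance = 0; < 1e-6 -> CLOSED

Answer: yes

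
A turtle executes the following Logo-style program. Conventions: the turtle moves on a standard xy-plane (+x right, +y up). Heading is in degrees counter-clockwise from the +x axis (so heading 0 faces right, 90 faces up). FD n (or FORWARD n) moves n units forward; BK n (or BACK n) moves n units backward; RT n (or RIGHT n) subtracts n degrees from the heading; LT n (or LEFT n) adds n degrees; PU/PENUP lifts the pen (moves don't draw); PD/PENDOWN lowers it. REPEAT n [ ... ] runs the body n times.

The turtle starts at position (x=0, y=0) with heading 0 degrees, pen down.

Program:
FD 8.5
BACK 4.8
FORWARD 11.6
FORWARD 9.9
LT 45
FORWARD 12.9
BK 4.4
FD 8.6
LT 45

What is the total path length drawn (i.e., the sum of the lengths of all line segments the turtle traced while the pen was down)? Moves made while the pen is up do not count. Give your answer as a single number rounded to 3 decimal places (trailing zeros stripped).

Answer: 60.7

Derivation:
Executing turtle program step by step:
Start: pos=(0,0), heading=0, pen down
FD 8.5: (0,0) -> (8.5,0) [heading=0, draw]
BK 4.8: (8.5,0) -> (3.7,0) [heading=0, draw]
FD 11.6: (3.7,0) -> (15.3,0) [heading=0, draw]
FD 9.9: (15.3,0) -> (25.2,0) [heading=0, draw]
LT 45: heading 0 -> 45
FD 12.9: (25.2,0) -> (34.322,9.122) [heading=45, draw]
BK 4.4: (34.322,9.122) -> (31.21,6.01) [heading=45, draw]
FD 8.6: (31.21,6.01) -> (37.292,12.092) [heading=45, draw]
LT 45: heading 45 -> 90
Final: pos=(37.292,12.092), heading=90, 7 segment(s) drawn

Segment lengths:
  seg 1: (0,0) -> (8.5,0), length = 8.5
  seg 2: (8.5,0) -> (3.7,0), length = 4.8
  seg 3: (3.7,0) -> (15.3,0), length = 11.6
  seg 4: (15.3,0) -> (25.2,0), length = 9.9
  seg 5: (25.2,0) -> (34.322,9.122), length = 12.9
  seg 6: (34.322,9.122) -> (31.21,6.01), length = 4.4
  seg 7: (31.21,6.01) -> (37.292,12.092), length = 8.6
Total = 60.7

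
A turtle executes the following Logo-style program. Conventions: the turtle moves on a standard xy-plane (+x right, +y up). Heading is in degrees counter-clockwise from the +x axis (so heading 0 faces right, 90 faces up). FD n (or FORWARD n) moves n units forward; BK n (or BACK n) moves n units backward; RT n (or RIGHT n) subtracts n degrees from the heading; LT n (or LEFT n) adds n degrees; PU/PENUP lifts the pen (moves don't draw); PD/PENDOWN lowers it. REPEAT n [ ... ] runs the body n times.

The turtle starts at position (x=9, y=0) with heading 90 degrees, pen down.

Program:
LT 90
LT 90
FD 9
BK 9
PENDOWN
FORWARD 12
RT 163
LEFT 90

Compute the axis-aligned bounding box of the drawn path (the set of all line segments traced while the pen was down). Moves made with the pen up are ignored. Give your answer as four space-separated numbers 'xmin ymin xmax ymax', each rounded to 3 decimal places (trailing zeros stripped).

Answer: 9 -12 9 0

Derivation:
Executing turtle program step by step:
Start: pos=(9,0), heading=90, pen down
LT 90: heading 90 -> 180
LT 90: heading 180 -> 270
FD 9: (9,0) -> (9,-9) [heading=270, draw]
BK 9: (9,-9) -> (9,0) [heading=270, draw]
PD: pen down
FD 12: (9,0) -> (9,-12) [heading=270, draw]
RT 163: heading 270 -> 107
LT 90: heading 107 -> 197
Final: pos=(9,-12), heading=197, 3 segment(s) drawn

Segment endpoints: x in {9, 9}, y in {-12, -9, 0}
xmin=9, ymin=-12, xmax=9, ymax=0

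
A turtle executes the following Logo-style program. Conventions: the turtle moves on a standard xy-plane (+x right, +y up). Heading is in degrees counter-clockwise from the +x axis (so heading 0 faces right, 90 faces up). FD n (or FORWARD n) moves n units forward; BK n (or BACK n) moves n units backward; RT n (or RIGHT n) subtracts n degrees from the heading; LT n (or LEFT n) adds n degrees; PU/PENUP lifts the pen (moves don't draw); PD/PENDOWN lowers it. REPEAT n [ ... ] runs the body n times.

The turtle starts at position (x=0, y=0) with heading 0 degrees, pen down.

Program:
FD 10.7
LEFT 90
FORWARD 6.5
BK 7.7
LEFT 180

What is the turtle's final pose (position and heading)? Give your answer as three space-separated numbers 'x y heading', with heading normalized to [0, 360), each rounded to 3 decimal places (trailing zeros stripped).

Answer: 10.7 -1.2 270

Derivation:
Executing turtle program step by step:
Start: pos=(0,0), heading=0, pen down
FD 10.7: (0,0) -> (10.7,0) [heading=0, draw]
LT 90: heading 0 -> 90
FD 6.5: (10.7,0) -> (10.7,6.5) [heading=90, draw]
BK 7.7: (10.7,6.5) -> (10.7,-1.2) [heading=90, draw]
LT 180: heading 90 -> 270
Final: pos=(10.7,-1.2), heading=270, 3 segment(s) drawn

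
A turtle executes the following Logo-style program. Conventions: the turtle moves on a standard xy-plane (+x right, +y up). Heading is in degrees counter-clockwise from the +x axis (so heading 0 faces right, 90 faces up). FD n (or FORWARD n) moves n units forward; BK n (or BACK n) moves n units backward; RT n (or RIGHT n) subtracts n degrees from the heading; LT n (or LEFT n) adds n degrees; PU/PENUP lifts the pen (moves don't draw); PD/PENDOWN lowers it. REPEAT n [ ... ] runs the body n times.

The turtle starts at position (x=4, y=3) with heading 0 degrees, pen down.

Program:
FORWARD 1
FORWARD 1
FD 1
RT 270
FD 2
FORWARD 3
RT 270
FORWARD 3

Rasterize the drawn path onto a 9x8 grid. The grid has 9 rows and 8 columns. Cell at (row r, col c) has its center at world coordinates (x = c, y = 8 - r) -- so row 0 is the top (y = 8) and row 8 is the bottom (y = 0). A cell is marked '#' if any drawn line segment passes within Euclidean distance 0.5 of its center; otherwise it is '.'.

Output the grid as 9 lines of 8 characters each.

Answer: ....####
.......#
.......#
.......#
.......#
....####
........
........
........

Derivation:
Segment 0: (4,3) -> (5,3)
Segment 1: (5,3) -> (6,3)
Segment 2: (6,3) -> (7,3)
Segment 3: (7,3) -> (7,5)
Segment 4: (7,5) -> (7,8)
Segment 5: (7,8) -> (4,8)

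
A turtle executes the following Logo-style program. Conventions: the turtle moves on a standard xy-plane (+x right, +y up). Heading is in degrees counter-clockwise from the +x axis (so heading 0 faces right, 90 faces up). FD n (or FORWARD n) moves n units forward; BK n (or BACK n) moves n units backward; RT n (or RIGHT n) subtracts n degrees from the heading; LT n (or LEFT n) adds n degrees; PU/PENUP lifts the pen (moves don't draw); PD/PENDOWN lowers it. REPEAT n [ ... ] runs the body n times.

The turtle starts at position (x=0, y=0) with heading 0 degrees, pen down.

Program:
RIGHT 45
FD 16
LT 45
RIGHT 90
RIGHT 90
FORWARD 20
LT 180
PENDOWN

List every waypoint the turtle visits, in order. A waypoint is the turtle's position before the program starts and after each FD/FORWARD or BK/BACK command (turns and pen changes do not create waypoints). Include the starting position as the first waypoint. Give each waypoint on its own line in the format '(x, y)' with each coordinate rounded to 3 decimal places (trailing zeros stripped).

Executing turtle program step by step:
Start: pos=(0,0), heading=0, pen down
RT 45: heading 0 -> 315
FD 16: (0,0) -> (11.314,-11.314) [heading=315, draw]
LT 45: heading 315 -> 0
RT 90: heading 0 -> 270
RT 90: heading 270 -> 180
FD 20: (11.314,-11.314) -> (-8.686,-11.314) [heading=180, draw]
LT 180: heading 180 -> 0
PD: pen down
Final: pos=(-8.686,-11.314), heading=0, 2 segment(s) drawn
Waypoints (3 total):
(0, 0)
(11.314, -11.314)
(-8.686, -11.314)

Answer: (0, 0)
(11.314, -11.314)
(-8.686, -11.314)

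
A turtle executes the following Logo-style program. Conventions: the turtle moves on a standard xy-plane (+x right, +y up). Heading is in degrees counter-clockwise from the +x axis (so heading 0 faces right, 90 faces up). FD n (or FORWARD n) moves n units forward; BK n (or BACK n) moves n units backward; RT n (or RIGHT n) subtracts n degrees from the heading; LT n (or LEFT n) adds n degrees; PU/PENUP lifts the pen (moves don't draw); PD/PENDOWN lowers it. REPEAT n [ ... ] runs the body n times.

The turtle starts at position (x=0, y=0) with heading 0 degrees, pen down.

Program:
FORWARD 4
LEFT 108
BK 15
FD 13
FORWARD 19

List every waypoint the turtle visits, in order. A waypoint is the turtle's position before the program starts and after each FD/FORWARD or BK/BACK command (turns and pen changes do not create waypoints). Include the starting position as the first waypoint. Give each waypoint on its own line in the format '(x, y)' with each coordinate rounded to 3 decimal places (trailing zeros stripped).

Answer: (0, 0)
(4, 0)
(8.635, -14.266)
(4.618, -1.902)
(-1.253, 16.168)

Derivation:
Executing turtle program step by step:
Start: pos=(0,0), heading=0, pen down
FD 4: (0,0) -> (4,0) [heading=0, draw]
LT 108: heading 0 -> 108
BK 15: (4,0) -> (8.635,-14.266) [heading=108, draw]
FD 13: (8.635,-14.266) -> (4.618,-1.902) [heading=108, draw]
FD 19: (4.618,-1.902) -> (-1.253,16.168) [heading=108, draw]
Final: pos=(-1.253,16.168), heading=108, 4 segment(s) drawn
Waypoints (5 total):
(0, 0)
(4, 0)
(8.635, -14.266)
(4.618, -1.902)
(-1.253, 16.168)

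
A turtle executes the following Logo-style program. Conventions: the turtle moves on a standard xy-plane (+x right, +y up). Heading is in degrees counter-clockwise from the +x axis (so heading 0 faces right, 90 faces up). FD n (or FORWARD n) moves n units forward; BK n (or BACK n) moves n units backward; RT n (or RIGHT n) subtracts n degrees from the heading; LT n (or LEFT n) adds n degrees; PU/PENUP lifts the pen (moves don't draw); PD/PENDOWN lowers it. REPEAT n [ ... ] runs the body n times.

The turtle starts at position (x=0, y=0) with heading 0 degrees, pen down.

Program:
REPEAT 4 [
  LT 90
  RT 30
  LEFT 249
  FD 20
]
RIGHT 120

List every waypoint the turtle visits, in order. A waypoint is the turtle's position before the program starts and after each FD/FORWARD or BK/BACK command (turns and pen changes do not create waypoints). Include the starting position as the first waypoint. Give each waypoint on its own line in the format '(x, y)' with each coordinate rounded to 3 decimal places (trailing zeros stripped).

Answer: (0, 0)
(12.586, -15.543)
(8.428, -35.106)
(-9.392, -44.186)
(-27.663, -36.051)

Derivation:
Executing turtle program step by step:
Start: pos=(0,0), heading=0, pen down
REPEAT 4 [
  -- iteration 1/4 --
  LT 90: heading 0 -> 90
  RT 30: heading 90 -> 60
  LT 249: heading 60 -> 309
  FD 20: (0,0) -> (12.586,-15.543) [heading=309, draw]
  -- iteration 2/4 --
  LT 90: heading 309 -> 39
  RT 30: heading 39 -> 9
  LT 249: heading 9 -> 258
  FD 20: (12.586,-15.543) -> (8.428,-35.106) [heading=258, draw]
  -- iteration 3/4 --
  LT 90: heading 258 -> 348
  RT 30: heading 348 -> 318
  LT 249: heading 318 -> 207
  FD 20: (8.428,-35.106) -> (-9.392,-44.186) [heading=207, draw]
  -- iteration 4/4 --
  LT 90: heading 207 -> 297
  RT 30: heading 297 -> 267
  LT 249: heading 267 -> 156
  FD 20: (-9.392,-44.186) -> (-27.663,-36.051) [heading=156, draw]
]
RT 120: heading 156 -> 36
Final: pos=(-27.663,-36.051), heading=36, 4 segment(s) drawn
Waypoints (5 total):
(0, 0)
(12.586, -15.543)
(8.428, -35.106)
(-9.392, -44.186)
(-27.663, -36.051)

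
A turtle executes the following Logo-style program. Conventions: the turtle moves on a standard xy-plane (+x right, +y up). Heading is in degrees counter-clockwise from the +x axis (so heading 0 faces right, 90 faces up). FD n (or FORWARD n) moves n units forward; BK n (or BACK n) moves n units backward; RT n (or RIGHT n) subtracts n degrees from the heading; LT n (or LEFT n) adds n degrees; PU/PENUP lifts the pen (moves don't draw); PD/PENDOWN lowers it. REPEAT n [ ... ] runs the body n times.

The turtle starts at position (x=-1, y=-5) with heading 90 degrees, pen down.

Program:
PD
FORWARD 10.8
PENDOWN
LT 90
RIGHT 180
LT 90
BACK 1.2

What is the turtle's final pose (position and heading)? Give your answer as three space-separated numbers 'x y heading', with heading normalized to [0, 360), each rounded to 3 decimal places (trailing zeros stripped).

Executing turtle program step by step:
Start: pos=(-1,-5), heading=90, pen down
PD: pen down
FD 10.8: (-1,-5) -> (-1,5.8) [heading=90, draw]
PD: pen down
LT 90: heading 90 -> 180
RT 180: heading 180 -> 0
LT 90: heading 0 -> 90
BK 1.2: (-1,5.8) -> (-1,4.6) [heading=90, draw]
Final: pos=(-1,4.6), heading=90, 2 segment(s) drawn

Answer: -1 4.6 90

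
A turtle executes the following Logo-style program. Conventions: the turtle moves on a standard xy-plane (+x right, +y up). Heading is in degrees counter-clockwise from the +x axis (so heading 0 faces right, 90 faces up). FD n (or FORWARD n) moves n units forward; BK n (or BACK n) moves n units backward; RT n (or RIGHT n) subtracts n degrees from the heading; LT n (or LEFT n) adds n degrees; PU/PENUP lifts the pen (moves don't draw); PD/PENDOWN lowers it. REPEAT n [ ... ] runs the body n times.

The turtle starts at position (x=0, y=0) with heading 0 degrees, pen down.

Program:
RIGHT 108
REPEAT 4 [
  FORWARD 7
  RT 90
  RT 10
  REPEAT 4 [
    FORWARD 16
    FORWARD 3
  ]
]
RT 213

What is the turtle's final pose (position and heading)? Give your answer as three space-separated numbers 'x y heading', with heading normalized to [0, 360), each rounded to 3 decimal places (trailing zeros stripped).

Answer: -33.262 -4.241 359

Derivation:
Executing turtle program step by step:
Start: pos=(0,0), heading=0, pen down
RT 108: heading 0 -> 252
REPEAT 4 [
  -- iteration 1/4 --
  FD 7: (0,0) -> (-2.163,-6.657) [heading=252, draw]
  RT 90: heading 252 -> 162
  RT 10: heading 162 -> 152
  REPEAT 4 [
    -- iteration 1/4 --
    FD 16: (-2.163,-6.657) -> (-16.29,0.854) [heading=152, draw]
    FD 3: (-16.29,0.854) -> (-18.939,2.263) [heading=152, draw]
    -- iteration 2/4 --
    FD 16: (-18.939,2.263) -> (-33.066,9.774) [heading=152, draw]
    FD 3: (-33.066,9.774) -> (-35.715,11.183) [heading=152, draw]
    -- iteration 3/4 --
    FD 16: (-35.715,11.183) -> (-49.842,18.694) [heading=152, draw]
    FD 3: (-49.842,18.694) -> (-52.491,20.102) [heading=152, draw]
    -- iteration 4/4 --
    FD 16: (-52.491,20.102) -> (-66.618,27.614) [heading=152, draw]
    FD 3: (-66.618,27.614) -> (-69.267,29.022) [heading=152, draw]
  ]
  -- iteration 2/4 --
  FD 7: (-69.267,29.022) -> (-75.448,32.309) [heading=152, draw]
  RT 90: heading 152 -> 62
  RT 10: heading 62 -> 52
  REPEAT 4 [
    -- iteration 1/4 --
    FD 16: (-75.448,32.309) -> (-65.597,44.917) [heading=52, draw]
    FD 3: (-65.597,44.917) -> (-63.75,47.281) [heading=52, draw]
    -- iteration 2/4 --
    FD 16: (-63.75,47.281) -> (-53.9,59.889) [heading=52, draw]
    FD 3: (-53.9,59.889) -> (-52.053,62.253) [heading=52, draw]
    -- iteration 3/4 --
    FD 16: (-52.053,62.253) -> (-42.202,74.861) [heading=52, draw]
    FD 3: (-42.202,74.861) -> (-40.355,77.225) [heading=52, draw]
    -- iteration 4/4 --
    FD 16: (-40.355,77.225) -> (-30.504,89.834) [heading=52, draw]
    FD 3: (-30.504,89.834) -> (-28.657,92.198) [heading=52, draw]
  ]
  -- iteration 3/4 --
  FD 7: (-28.657,92.198) -> (-24.348,97.714) [heading=52, draw]
  RT 90: heading 52 -> 322
  RT 10: heading 322 -> 312
  REPEAT 4 [
    -- iteration 1/4 --
    FD 16: (-24.348,97.714) -> (-13.642,85.823) [heading=312, draw]
    FD 3: (-13.642,85.823) -> (-11.634,83.594) [heading=312, draw]
    -- iteration 2/4 --
    FD 16: (-11.634,83.594) -> (-0.928,71.704) [heading=312, draw]
    FD 3: (-0.928,71.704) -> (1.079,69.474) [heading=312, draw]
    -- iteration 3/4 --
    FD 16: (1.079,69.474) -> (11.785,57.584) [heading=312, draw]
    FD 3: (11.785,57.584) -> (13.793,55.354) [heading=312, draw]
    -- iteration 4/4 --
    FD 16: (13.793,55.354) -> (24.499,43.464) [heading=312, draw]
    FD 3: (24.499,43.464) -> (26.506,41.235) [heading=312, draw]
  ]
  -- iteration 4/4 --
  FD 7: (26.506,41.235) -> (31.19,36.033) [heading=312, draw]
  RT 90: heading 312 -> 222
  RT 10: heading 222 -> 212
  REPEAT 4 [
    -- iteration 1/4 --
    FD 16: (31.19,36.033) -> (17.621,27.554) [heading=212, draw]
    FD 3: (17.621,27.554) -> (15.077,25.964) [heading=212, draw]
    -- iteration 2/4 --
    FD 16: (15.077,25.964) -> (1.508,17.485) [heading=212, draw]
    FD 3: (1.508,17.485) -> (-1.036,15.896) [heading=212, draw]
    -- iteration 3/4 --
    FD 16: (-1.036,15.896) -> (-14.605,7.417) [heading=212, draw]
    FD 3: (-14.605,7.417) -> (-17.149,5.827) [heading=212, draw]
    -- iteration 4/4 --
    FD 16: (-17.149,5.827) -> (-30.718,-2.651) [heading=212, draw]
    FD 3: (-30.718,-2.651) -> (-33.262,-4.241) [heading=212, draw]
  ]
]
RT 213: heading 212 -> 359
Final: pos=(-33.262,-4.241), heading=359, 36 segment(s) drawn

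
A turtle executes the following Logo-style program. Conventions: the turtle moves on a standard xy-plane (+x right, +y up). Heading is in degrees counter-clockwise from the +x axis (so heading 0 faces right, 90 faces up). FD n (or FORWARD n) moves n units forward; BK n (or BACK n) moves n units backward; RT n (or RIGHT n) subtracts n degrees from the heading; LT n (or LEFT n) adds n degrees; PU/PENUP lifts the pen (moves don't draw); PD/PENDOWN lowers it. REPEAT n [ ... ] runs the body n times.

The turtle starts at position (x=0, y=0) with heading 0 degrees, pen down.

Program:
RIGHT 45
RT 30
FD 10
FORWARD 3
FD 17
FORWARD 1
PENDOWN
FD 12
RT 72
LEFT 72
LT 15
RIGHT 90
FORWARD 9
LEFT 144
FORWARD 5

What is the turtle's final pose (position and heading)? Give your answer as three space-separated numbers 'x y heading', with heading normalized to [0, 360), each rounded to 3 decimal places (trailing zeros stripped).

Answer: 8.308 -46.557 354

Derivation:
Executing turtle program step by step:
Start: pos=(0,0), heading=0, pen down
RT 45: heading 0 -> 315
RT 30: heading 315 -> 285
FD 10: (0,0) -> (2.588,-9.659) [heading=285, draw]
FD 3: (2.588,-9.659) -> (3.365,-12.557) [heading=285, draw]
FD 17: (3.365,-12.557) -> (7.765,-28.978) [heading=285, draw]
FD 1: (7.765,-28.978) -> (8.023,-29.944) [heading=285, draw]
PD: pen down
FD 12: (8.023,-29.944) -> (11.129,-41.535) [heading=285, draw]
RT 72: heading 285 -> 213
LT 72: heading 213 -> 285
LT 15: heading 285 -> 300
RT 90: heading 300 -> 210
FD 9: (11.129,-41.535) -> (3.335,-46.035) [heading=210, draw]
LT 144: heading 210 -> 354
FD 5: (3.335,-46.035) -> (8.308,-46.557) [heading=354, draw]
Final: pos=(8.308,-46.557), heading=354, 7 segment(s) drawn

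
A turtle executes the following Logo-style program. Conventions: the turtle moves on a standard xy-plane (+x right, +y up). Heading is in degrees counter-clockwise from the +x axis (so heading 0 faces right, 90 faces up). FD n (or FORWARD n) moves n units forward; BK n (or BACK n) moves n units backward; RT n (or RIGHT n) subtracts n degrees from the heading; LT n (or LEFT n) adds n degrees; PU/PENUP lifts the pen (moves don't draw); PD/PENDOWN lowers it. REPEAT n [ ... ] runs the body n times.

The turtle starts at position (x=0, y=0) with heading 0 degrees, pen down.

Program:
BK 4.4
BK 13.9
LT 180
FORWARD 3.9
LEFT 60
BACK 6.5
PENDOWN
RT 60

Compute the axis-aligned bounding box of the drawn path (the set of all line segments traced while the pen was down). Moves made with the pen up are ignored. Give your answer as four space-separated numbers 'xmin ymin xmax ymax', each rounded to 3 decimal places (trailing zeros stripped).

Executing turtle program step by step:
Start: pos=(0,0), heading=0, pen down
BK 4.4: (0,0) -> (-4.4,0) [heading=0, draw]
BK 13.9: (-4.4,0) -> (-18.3,0) [heading=0, draw]
LT 180: heading 0 -> 180
FD 3.9: (-18.3,0) -> (-22.2,0) [heading=180, draw]
LT 60: heading 180 -> 240
BK 6.5: (-22.2,0) -> (-18.95,5.629) [heading=240, draw]
PD: pen down
RT 60: heading 240 -> 180
Final: pos=(-18.95,5.629), heading=180, 4 segment(s) drawn

Segment endpoints: x in {-22.2, -18.95, -18.3, -4.4, 0}, y in {0, 0, 5.629}
xmin=-22.2, ymin=0, xmax=0, ymax=5.629

Answer: -22.2 0 0 5.629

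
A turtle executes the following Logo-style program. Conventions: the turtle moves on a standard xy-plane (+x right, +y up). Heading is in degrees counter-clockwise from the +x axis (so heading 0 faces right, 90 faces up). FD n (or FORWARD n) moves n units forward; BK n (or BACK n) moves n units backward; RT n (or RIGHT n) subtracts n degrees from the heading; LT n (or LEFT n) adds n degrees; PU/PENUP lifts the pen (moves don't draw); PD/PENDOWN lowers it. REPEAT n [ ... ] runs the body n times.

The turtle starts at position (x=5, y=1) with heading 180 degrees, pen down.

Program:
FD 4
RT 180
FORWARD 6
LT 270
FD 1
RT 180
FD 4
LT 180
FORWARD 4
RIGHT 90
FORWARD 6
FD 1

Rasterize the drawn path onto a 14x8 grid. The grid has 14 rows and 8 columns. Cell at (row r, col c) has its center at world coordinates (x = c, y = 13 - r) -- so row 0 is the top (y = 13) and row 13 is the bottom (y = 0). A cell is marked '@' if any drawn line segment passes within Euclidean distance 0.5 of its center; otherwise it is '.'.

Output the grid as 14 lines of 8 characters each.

Segment 0: (5,1) -> (1,1)
Segment 1: (1,1) -> (7,1)
Segment 2: (7,1) -> (7,0)
Segment 3: (7,0) -> (7,4)
Segment 4: (7,4) -> (7,0)
Segment 5: (7,0) -> (1,0)
Segment 6: (1,0) -> (-0,0)

Answer: ........
........
........
........
........
........
........
........
........
.......@
.......@
.......@
.@@@@@@@
@@@@@@@@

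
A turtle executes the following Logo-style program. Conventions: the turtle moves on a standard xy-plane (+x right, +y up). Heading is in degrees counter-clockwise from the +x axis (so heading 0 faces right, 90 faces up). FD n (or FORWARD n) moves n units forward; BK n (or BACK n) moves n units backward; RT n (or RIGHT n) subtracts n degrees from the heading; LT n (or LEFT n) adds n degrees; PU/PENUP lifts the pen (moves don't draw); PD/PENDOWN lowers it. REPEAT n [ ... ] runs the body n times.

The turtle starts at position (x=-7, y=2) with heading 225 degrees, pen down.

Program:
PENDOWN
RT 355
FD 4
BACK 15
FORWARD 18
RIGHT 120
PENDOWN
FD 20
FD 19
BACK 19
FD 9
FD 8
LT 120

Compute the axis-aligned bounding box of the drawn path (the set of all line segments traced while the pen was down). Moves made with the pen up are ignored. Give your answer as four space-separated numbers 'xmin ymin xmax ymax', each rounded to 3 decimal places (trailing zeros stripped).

Answer: -24.838 -3.362 0.071 33.286

Derivation:
Executing turtle program step by step:
Start: pos=(-7,2), heading=225, pen down
PD: pen down
RT 355: heading 225 -> 230
FD 4: (-7,2) -> (-9.571,-1.064) [heading=230, draw]
BK 15: (-9.571,-1.064) -> (0.071,10.426) [heading=230, draw]
FD 18: (0.071,10.426) -> (-11.5,-3.362) [heading=230, draw]
RT 120: heading 230 -> 110
PD: pen down
FD 20: (-11.5,-3.362) -> (-18.34,15.432) [heading=110, draw]
FD 19: (-18.34,15.432) -> (-24.838,33.286) [heading=110, draw]
BK 19: (-24.838,33.286) -> (-18.34,15.432) [heading=110, draw]
FD 9: (-18.34,15.432) -> (-21.418,23.889) [heading=110, draw]
FD 8: (-21.418,23.889) -> (-24.154,31.406) [heading=110, draw]
LT 120: heading 110 -> 230
Final: pos=(-24.154,31.406), heading=230, 8 segment(s) drawn

Segment endpoints: x in {-24.838, -24.154, -21.418, -18.34, -11.5, -9.571, -7, 0.071}, y in {-3.362, -1.064, 2, 10.426, 15.432, 15.432, 23.889, 31.406, 33.286}
xmin=-24.838, ymin=-3.362, xmax=0.071, ymax=33.286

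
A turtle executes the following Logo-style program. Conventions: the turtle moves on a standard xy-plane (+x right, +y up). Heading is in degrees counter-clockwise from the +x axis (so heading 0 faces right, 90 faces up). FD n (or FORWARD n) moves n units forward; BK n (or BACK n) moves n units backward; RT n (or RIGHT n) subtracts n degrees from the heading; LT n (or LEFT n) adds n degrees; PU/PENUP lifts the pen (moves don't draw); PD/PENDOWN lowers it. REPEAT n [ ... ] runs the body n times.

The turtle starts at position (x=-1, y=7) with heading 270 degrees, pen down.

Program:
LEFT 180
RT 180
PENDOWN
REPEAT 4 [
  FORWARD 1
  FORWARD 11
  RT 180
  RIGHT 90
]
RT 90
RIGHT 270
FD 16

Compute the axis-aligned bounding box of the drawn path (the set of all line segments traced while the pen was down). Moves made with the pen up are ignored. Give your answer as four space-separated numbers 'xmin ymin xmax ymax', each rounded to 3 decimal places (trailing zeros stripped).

Answer: -1 -9 11 7

Derivation:
Executing turtle program step by step:
Start: pos=(-1,7), heading=270, pen down
LT 180: heading 270 -> 90
RT 180: heading 90 -> 270
PD: pen down
REPEAT 4 [
  -- iteration 1/4 --
  FD 1: (-1,7) -> (-1,6) [heading=270, draw]
  FD 11: (-1,6) -> (-1,-5) [heading=270, draw]
  RT 180: heading 270 -> 90
  RT 90: heading 90 -> 0
  -- iteration 2/4 --
  FD 1: (-1,-5) -> (0,-5) [heading=0, draw]
  FD 11: (0,-5) -> (11,-5) [heading=0, draw]
  RT 180: heading 0 -> 180
  RT 90: heading 180 -> 90
  -- iteration 3/4 --
  FD 1: (11,-5) -> (11,-4) [heading=90, draw]
  FD 11: (11,-4) -> (11,7) [heading=90, draw]
  RT 180: heading 90 -> 270
  RT 90: heading 270 -> 180
  -- iteration 4/4 --
  FD 1: (11,7) -> (10,7) [heading=180, draw]
  FD 11: (10,7) -> (-1,7) [heading=180, draw]
  RT 180: heading 180 -> 0
  RT 90: heading 0 -> 270
]
RT 90: heading 270 -> 180
RT 270: heading 180 -> 270
FD 16: (-1,7) -> (-1,-9) [heading=270, draw]
Final: pos=(-1,-9), heading=270, 9 segment(s) drawn

Segment endpoints: x in {-1, -1, -1, -1, -1, 0, 10, 11, 11}, y in {-9, -5, -4, 6, 7, 7}
xmin=-1, ymin=-9, xmax=11, ymax=7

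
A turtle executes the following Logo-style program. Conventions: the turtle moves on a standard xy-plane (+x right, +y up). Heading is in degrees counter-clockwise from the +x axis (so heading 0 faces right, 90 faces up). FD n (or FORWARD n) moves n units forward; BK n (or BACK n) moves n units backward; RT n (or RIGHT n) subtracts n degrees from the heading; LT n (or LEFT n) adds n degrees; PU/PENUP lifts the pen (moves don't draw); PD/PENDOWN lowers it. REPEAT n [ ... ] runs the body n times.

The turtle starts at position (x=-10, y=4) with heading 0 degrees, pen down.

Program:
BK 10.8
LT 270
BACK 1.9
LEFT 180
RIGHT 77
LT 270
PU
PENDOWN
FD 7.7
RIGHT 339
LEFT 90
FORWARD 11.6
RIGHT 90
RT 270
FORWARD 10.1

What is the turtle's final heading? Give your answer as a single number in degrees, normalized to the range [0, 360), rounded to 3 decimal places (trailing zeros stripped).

Answer: 34

Derivation:
Executing turtle program step by step:
Start: pos=(-10,4), heading=0, pen down
BK 10.8: (-10,4) -> (-20.8,4) [heading=0, draw]
LT 270: heading 0 -> 270
BK 1.9: (-20.8,4) -> (-20.8,5.9) [heading=270, draw]
LT 180: heading 270 -> 90
RT 77: heading 90 -> 13
LT 270: heading 13 -> 283
PU: pen up
PD: pen down
FD 7.7: (-20.8,5.9) -> (-19.068,-1.603) [heading=283, draw]
RT 339: heading 283 -> 304
LT 90: heading 304 -> 34
FD 11.6: (-19.068,-1.603) -> (-9.451,4.884) [heading=34, draw]
RT 90: heading 34 -> 304
RT 270: heading 304 -> 34
FD 10.1: (-9.451,4.884) -> (-1.078,10.532) [heading=34, draw]
Final: pos=(-1.078,10.532), heading=34, 5 segment(s) drawn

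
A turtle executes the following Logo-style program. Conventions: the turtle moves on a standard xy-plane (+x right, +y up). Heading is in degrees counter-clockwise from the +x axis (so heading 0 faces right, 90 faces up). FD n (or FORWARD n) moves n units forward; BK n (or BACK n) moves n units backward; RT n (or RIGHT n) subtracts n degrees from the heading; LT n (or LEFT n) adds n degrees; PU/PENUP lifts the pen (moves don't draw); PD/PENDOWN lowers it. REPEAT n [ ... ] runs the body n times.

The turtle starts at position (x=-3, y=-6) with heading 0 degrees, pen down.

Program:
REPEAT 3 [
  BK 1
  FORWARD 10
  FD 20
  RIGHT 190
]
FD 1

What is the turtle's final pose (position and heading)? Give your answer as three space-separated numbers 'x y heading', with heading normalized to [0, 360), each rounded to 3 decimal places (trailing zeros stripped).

Executing turtle program step by step:
Start: pos=(-3,-6), heading=0, pen down
REPEAT 3 [
  -- iteration 1/3 --
  BK 1: (-3,-6) -> (-4,-6) [heading=0, draw]
  FD 10: (-4,-6) -> (6,-6) [heading=0, draw]
  FD 20: (6,-6) -> (26,-6) [heading=0, draw]
  RT 190: heading 0 -> 170
  -- iteration 2/3 --
  BK 1: (26,-6) -> (26.985,-6.174) [heading=170, draw]
  FD 10: (26.985,-6.174) -> (17.137,-4.437) [heading=170, draw]
  FD 20: (17.137,-4.437) -> (-2.559,-0.964) [heading=170, draw]
  RT 190: heading 170 -> 340
  -- iteration 3/3 --
  BK 1: (-2.559,-0.964) -> (-3.499,-0.622) [heading=340, draw]
  FD 10: (-3.499,-0.622) -> (5.898,-4.042) [heading=340, draw]
  FD 20: (5.898,-4.042) -> (24.692,-10.883) [heading=340, draw]
  RT 190: heading 340 -> 150
]
FD 1: (24.692,-10.883) -> (23.826,-10.383) [heading=150, draw]
Final: pos=(23.826,-10.383), heading=150, 10 segment(s) drawn

Answer: 23.826 -10.383 150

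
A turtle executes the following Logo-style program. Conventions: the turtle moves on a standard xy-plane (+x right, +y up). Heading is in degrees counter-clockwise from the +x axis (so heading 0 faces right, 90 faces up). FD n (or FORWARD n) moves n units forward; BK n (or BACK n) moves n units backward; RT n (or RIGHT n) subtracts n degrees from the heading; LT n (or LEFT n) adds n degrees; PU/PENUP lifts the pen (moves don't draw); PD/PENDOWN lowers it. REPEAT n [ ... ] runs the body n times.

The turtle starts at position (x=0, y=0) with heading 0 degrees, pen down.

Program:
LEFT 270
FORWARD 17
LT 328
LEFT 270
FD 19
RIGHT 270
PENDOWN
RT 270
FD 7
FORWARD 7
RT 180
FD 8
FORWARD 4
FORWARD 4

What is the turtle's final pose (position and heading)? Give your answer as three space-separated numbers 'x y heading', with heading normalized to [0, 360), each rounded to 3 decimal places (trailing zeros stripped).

Executing turtle program step by step:
Start: pos=(0,0), heading=0, pen down
LT 270: heading 0 -> 270
FD 17: (0,0) -> (0,-17) [heading=270, draw]
LT 328: heading 270 -> 238
LT 270: heading 238 -> 148
FD 19: (0,-17) -> (-16.113,-6.932) [heading=148, draw]
RT 270: heading 148 -> 238
PD: pen down
RT 270: heading 238 -> 328
FD 7: (-16.113,-6.932) -> (-10.177,-10.641) [heading=328, draw]
FD 7: (-10.177,-10.641) -> (-4.24,-14.35) [heading=328, draw]
RT 180: heading 328 -> 148
FD 8: (-4.24,-14.35) -> (-11.025,-10.111) [heading=148, draw]
FD 4: (-11.025,-10.111) -> (-14.417,-7.991) [heading=148, draw]
FD 4: (-14.417,-7.991) -> (-17.809,-5.872) [heading=148, draw]
Final: pos=(-17.809,-5.872), heading=148, 7 segment(s) drawn

Answer: -17.809 -5.872 148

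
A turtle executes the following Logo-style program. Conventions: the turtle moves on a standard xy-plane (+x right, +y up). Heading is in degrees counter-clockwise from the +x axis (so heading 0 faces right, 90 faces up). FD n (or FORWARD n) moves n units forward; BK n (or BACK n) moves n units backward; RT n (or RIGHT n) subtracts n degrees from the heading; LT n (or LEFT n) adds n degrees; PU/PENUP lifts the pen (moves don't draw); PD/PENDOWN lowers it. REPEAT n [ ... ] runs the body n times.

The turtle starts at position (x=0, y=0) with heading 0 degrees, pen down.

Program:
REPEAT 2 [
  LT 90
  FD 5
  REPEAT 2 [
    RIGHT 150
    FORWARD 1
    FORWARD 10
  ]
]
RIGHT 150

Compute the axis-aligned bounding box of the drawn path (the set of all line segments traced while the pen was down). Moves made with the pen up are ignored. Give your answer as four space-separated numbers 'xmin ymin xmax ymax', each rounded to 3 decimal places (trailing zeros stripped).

Executing turtle program step by step:
Start: pos=(0,0), heading=0, pen down
REPEAT 2 [
  -- iteration 1/2 --
  LT 90: heading 0 -> 90
  FD 5: (0,0) -> (0,5) [heading=90, draw]
  REPEAT 2 [
    -- iteration 1/2 --
    RT 150: heading 90 -> 300
    FD 1: (0,5) -> (0.5,4.134) [heading=300, draw]
    FD 10: (0.5,4.134) -> (5.5,-4.526) [heading=300, draw]
    -- iteration 2/2 --
    RT 150: heading 300 -> 150
    FD 1: (5.5,-4.526) -> (4.634,-4.026) [heading=150, draw]
    FD 10: (4.634,-4.026) -> (-4.026,0.974) [heading=150, draw]
  ]
  -- iteration 2/2 --
  LT 90: heading 150 -> 240
  FD 5: (-4.026,0.974) -> (-6.526,-3.356) [heading=240, draw]
  REPEAT 2 [
    -- iteration 1/2 --
    RT 150: heading 240 -> 90
    FD 1: (-6.526,-3.356) -> (-6.526,-2.356) [heading=90, draw]
    FD 10: (-6.526,-2.356) -> (-6.526,7.644) [heading=90, draw]
    -- iteration 2/2 --
    RT 150: heading 90 -> 300
    FD 1: (-6.526,7.644) -> (-6.026,6.778) [heading=300, draw]
    FD 10: (-6.026,6.778) -> (-1.026,-1.883) [heading=300, draw]
  ]
]
RT 150: heading 300 -> 150
Final: pos=(-1.026,-1.883), heading=150, 10 segment(s) drawn

Segment endpoints: x in {-6.526, -6.526, -6.026, -4.026, -1.026, 0, 0, 0.5, 4.634, 5.5}, y in {-4.526, -4.026, -3.356, -2.356, -1.883, 0, 0.974, 4.134, 5, 6.778, 7.644}
xmin=-6.526, ymin=-4.526, xmax=5.5, ymax=7.644

Answer: -6.526 -4.526 5.5 7.644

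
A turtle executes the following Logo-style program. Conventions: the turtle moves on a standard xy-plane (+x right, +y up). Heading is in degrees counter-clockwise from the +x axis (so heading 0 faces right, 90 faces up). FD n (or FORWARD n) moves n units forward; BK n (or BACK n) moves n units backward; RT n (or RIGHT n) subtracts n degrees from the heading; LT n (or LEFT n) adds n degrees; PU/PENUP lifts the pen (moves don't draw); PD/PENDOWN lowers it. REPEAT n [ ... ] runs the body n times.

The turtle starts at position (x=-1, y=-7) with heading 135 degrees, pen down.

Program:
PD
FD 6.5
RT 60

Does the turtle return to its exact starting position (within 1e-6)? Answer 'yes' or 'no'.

Answer: no

Derivation:
Executing turtle program step by step:
Start: pos=(-1,-7), heading=135, pen down
PD: pen down
FD 6.5: (-1,-7) -> (-5.596,-2.404) [heading=135, draw]
RT 60: heading 135 -> 75
Final: pos=(-5.596,-2.404), heading=75, 1 segment(s) drawn

Start position: (-1, -7)
Final position: (-5.596, -2.404)
Distance = 6.5; >= 1e-6 -> NOT closed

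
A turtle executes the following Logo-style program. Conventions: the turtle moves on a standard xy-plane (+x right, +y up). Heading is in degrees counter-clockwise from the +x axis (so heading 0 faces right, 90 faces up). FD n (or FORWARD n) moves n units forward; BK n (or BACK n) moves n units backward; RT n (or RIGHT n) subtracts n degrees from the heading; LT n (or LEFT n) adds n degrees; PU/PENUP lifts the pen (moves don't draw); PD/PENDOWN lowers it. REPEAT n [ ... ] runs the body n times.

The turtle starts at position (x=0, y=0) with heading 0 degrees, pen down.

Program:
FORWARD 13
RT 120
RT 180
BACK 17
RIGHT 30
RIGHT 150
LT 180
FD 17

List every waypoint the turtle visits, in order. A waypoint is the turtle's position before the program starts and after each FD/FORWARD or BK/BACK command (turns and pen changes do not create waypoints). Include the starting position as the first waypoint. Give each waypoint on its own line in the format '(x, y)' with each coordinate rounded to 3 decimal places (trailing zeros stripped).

Executing turtle program step by step:
Start: pos=(0,0), heading=0, pen down
FD 13: (0,0) -> (13,0) [heading=0, draw]
RT 120: heading 0 -> 240
RT 180: heading 240 -> 60
BK 17: (13,0) -> (4.5,-14.722) [heading=60, draw]
RT 30: heading 60 -> 30
RT 150: heading 30 -> 240
LT 180: heading 240 -> 60
FD 17: (4.5,-14.722) -> (13,0) [heading=60, draw]
Final: pos=(13,0), heading=60, 3 segment(s) drawn
Waypoints (4 total):
(0, 0)
(13, 0)
(4.5, -14.722)
(13, 0)

Answer: (0, 0)
(13, 0)
(4.5, -14.722)
(13, 0)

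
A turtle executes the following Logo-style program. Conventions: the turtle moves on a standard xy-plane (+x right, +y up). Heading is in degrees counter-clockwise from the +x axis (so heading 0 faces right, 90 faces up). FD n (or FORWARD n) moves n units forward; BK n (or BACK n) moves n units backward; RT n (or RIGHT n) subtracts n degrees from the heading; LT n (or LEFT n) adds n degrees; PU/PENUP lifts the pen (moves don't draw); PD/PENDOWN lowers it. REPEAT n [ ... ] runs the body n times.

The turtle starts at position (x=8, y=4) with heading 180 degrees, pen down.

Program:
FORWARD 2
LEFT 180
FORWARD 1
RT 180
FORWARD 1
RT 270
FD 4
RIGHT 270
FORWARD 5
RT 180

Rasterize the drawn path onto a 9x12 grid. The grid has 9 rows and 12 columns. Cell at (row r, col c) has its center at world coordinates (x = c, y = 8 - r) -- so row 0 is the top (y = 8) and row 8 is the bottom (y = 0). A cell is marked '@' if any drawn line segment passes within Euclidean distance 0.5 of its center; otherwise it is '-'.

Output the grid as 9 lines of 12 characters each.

Segment 0: (8,4) -> (6,4)
Segment 1: (6,4) -> (7,4)
Segment 2: (7,4) -> (6,4)
Segment 3: (6,4) -> (6,-0)
Segment 4: (6,-0) -> (11,0)

Answer: ------------
------------
------------
------------
------@@@---
------@-----
------@-----
------@-----
------@@@@@@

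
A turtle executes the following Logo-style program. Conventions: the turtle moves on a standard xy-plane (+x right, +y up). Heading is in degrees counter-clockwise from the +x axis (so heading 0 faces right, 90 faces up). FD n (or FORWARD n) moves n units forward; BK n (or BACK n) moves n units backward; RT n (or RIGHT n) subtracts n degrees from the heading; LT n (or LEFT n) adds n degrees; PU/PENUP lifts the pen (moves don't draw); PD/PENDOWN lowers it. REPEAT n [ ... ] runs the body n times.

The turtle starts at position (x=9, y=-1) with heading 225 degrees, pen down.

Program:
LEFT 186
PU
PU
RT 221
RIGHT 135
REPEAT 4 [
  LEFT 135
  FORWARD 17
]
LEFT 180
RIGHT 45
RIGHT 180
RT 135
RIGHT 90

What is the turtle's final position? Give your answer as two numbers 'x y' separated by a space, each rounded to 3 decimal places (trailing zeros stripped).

Answer: -6.519 -10.887

Derivation:
Executing turtle program step by step:
Start: pos=(9,-1), heading=225, pen down
LT 186: heading 225 -> 51
PU: pen up
PU: pen up
RT 221: heading 51 -> 190
RT 135: heading 190 -> 55
REPEAT 4 [
  -- iteration 1/4 --
  LT 135: heading 55 -> 190
  FD 17: (9,-1) -> (-7.742,-3.952) [heading=190, move]
  -- iteration 2/4 --
  LT 135: heading 190 -> 325
  FD 17: (-7.742,-3.952) -> (6.184,-13.703) [heading=325, move]
  -- iteration 3/4 --
  LT 135: heading 325 -> 100
  FD 17: (6.184,-13.703) -> (3.232,3.039) [heading=100, move]
  -- iteration 4/4 --
  LT 135: heading 100 -> 235
  FD 17: (3.232,3.039) -> (-6.519,-10.887) [heading=235, move]
]
LT 180: heading 235 -> 55
RT 45: heading 55 -> 10
RT 180: heading 10 -> 190
RT 135: heading 190 -> 55
RT 90: heading 55 -> 325
Final: pos=(-6.519,-10.887), heading=325, 0 segment(s) drawn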